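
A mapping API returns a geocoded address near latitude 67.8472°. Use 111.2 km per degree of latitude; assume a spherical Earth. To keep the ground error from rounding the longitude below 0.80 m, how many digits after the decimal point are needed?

5 decimal places

At 67.8472° one degree of longitude covers 111200 × cos 67.8472° ≈ 111200 × 0.3771 ≈ 41931.1 m.
Rounding to N decimal places gives at most 0.5 × 10⁻ᴺ degrees of error, i.e. 0.5 × 10⁻ᴺ × 41931.1 m.
Need 0.5 × 41931.1 × 10⁻ᴺ ≤ 0.80 → 10⁻ᴺ ≤ 3.816e-05, so N ≥ 4.42.
So 5 decimal places suffice (0.21 m); 4 would allow up to 2.1 m.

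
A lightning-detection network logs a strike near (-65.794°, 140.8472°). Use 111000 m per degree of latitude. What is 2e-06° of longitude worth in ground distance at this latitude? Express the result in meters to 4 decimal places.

2e-06° of longitude at 65.794° is 2e-06 × 111000 × cos 65.794° ≈ 2e-06 × 45512.1 = 0.0910241 m.

0.0910 meters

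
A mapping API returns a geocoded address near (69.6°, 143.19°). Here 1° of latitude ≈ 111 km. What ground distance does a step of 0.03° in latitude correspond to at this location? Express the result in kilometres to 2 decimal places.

Along a meridian 0.03° is 0.03 × 111000 = 3330 m.
That is 3330 m = 3.33 km.

3.33 kilometres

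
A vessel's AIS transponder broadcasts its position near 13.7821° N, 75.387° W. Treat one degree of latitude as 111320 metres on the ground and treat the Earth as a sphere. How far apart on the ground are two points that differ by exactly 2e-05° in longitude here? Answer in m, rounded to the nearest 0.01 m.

2.16 m

At 13.7821° a degree of longitude is 111320 × cos 13.7821° ≈ 108115 m, so 2e-05° corresponds to 2.1623 m.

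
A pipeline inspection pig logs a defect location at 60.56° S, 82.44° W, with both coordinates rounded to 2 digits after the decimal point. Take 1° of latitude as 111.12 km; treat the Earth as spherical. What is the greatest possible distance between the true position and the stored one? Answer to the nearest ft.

Rounding to 2 decimal places leaves each coordinate within ±0.005° of the true value.
Latitude error → 0.005 × 111120 = 555.6 m along the meridian.
Longitude error → 0.005 × 111120 × cos 60.56° = 0.005 × 111120 × 0.4915 ≈ 273.084 m.
Combining orthogonally: (555.6² + 273.084²)^½ ≈ 619.085 m.
In feet: 619.085 m ÷ 0.3048 ≈ 2031.1 ft.

2031 ft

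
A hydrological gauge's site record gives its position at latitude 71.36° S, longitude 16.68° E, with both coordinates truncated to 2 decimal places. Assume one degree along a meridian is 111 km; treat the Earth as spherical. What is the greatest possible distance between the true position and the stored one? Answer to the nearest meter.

1165 meters

Truncating at 2 decimal places can drop up to a full unit in the last place, so each coordinate may be off by as much as 0.01°.
Latitude error → 0.01 × 111000 = 1110 m along the meridian.
Longitude error → 0.01 × 111000 × cos 71.36° = 0.01 × 111000 × 0.3196 ≈ 354.779 m.
The two errors are perpendicular, so the maximum displacement is √(1110² + 354.779²) ≈ 1165.32 m.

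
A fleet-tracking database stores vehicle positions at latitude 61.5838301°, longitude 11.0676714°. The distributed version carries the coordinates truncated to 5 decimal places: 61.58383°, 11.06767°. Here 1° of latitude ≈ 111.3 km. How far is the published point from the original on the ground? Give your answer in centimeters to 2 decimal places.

Δlat = 61.5838301 − 61.58383 = +0.0000001°; Δlon = 11.0676714 − 11.06767 = +0.0000014°.
N–S: 0.0000001° × 111300 m/° = 0.01113 m.
E–W at 61.5838°: 0.0000014° × 111300 × cos 61.5838° = 0.0000014 × 111300 × 0.4759 ≈ 0.0741504 m.
Distance: √(0.01113² + 0.0741504²) ≈ 0.0749811 m.
That is 0.0749811 m = 7.4981 cm.

7.50 centimeters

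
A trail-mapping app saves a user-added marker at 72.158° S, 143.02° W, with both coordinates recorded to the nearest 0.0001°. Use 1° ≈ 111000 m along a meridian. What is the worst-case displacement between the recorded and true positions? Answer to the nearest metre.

6 metres

Rounding to 4 decimal places leaves each coordinate within ±5e-05° of the true value.
North–south component: 5e-05° × 111000 = 5.55 m.
East–west component at 72.158°: 5e-05° × 111000 × cos 72.158° ≈ 5e-05 × 34009.6 ≈ 1.70048 m.
Worst case both components are at the extreme and orthogonal: √(5.55² + 1.70048²) ≈ 5.80467 m.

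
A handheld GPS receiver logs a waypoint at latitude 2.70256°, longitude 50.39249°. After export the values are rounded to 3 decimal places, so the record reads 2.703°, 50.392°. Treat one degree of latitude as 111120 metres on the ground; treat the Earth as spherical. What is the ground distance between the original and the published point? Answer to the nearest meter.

The latitude changed by -0.00044° and the longitude by +0.00049°.
N–S: -0.00044° × 111120 m/° = -48.8928 m.
East–west at this latitude: 0.00049° × 111120 × cos 2.703° ≈ 0.00049 × 110996 = 54.3882 m.
Hypotenuse of the two orthogonal shifts: √(48.8928² + 54.3882²) = 73.134 m.

73 meters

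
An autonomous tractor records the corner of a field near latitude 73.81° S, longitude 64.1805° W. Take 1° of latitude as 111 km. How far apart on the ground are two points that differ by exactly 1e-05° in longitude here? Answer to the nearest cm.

One degree of longitude here spans 111000 × cos 73.81° = 111000 × 0.2788 ≈ 30949.4 m; 1e-05° of that is 0.309494 m.
That is 0.309494 m = 30.949 cm.

31 cm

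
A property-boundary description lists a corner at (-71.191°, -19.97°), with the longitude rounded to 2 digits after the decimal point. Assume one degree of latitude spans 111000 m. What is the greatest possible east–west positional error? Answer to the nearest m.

179 m

Rounding to 2 decimal places leaves the longitude within ±0.005° of the true value.
Parallels shrink by cos φ, so at 71.191° a degree of longitude is 111000 × 0.3224 ≈ 35788 m.
Maximum E–W displacement: 0.005 × 35788 = 178.94 m.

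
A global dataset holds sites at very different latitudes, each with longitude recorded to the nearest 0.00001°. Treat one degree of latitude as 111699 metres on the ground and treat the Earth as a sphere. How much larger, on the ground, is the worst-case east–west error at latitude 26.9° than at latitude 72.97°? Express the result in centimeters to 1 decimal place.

Rounding to 5 decimal places leaves the longitude within ±5e-06° of the true value.
Error at 26.9° = 5e-06° × 111699 × cos 26.9° ≈ 0.5585 × 0.8918 = 0.49806 m.
Error at 72.97° = 5e-06° × 111699 × cos 72.97° ≈ 0.5585 × 0.2929 = 0.16357 m.
So the lower-latitude error exceeds the higher by 0.49806 − 0.16357 = 0.3345 m.
That is 0.334497 m = 33.45 cm.

33.4 centimeters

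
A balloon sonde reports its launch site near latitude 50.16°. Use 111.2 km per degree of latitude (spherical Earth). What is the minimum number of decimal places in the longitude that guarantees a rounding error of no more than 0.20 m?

At 50.16° one degree of longitude covers 111200 × cos 50.16° ≈ 111200 × 0.6406 ≈ 71239.8 m.
Rounding to N decimal places gives at most 0.5 × 10⁻ᴺ degrees of error, i.e. 0.5 × 10⁻ᴺ × 71239.8 m.
Need 0.5 × 71239.8 × 10⁻ᴺ ≤ 0.20 → 10⁻ᴺ ≤ 5.615e-06, so N ≥ 5.25.
N = 5 would give 0.356 m (too coarse); N = 6 gives 0.0356 m ≤ 0.20 m.

6 decimal places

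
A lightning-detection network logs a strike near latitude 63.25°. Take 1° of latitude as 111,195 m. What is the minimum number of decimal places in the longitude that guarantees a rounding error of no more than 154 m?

3

At 63.25° one degree of longitude covers 111195 × cos 63.25° ≈ 111195 × 0.4501 ≈ 50048.7 m.
Rounding to N decimal places gives at most 0.5 × 10⁻ᴺ degrees of error, i.e. 0.5 × 10⁻ᴺ × 50048.7 m.
Setting 25024.3 × 10⁻ᴺ ≤ 154 gives 10ᴺ ≥ 162.5, i.e. N ≥ 2.21.
At 2 places the error can reach 250 m, but 3 places keeps it to 25 m.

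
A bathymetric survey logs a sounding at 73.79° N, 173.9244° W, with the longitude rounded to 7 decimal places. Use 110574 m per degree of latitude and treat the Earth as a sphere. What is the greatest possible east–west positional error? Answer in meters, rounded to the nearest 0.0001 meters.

Rounding to 7 decimal places leaves the longitude within ±5e-08° of the true value.
Parallels shrink by cos φ, so at 73.79° a degree of longitude is 110574 × 0.2792 ≈ 30867.7 m.
Maximum E–W displacement: 5e-08 × 30867.7 = 0.00154338 m.

0.0015 meters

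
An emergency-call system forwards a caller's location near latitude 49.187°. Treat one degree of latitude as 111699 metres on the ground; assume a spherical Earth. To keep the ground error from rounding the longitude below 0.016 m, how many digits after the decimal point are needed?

7

At 49.187° one degree of longitude covers 111699 × cos 49.187° ≈ 111699 × 0.6536 ≈ 73005.6 m.
Rounding to N decimal places gives at most 0.5 × 10⁻ᴺ degrees of error, i.e. 0.5 × 10⁻ᴺ × 73005.6 m.
Setting 36502.8 × 10⁻ᴺ ≤ 0.016 gives 10ᴺ ≥ 2.281e+06, i.e. N ≥ 6.36.
So 7 decimal places suffice (0.00365 m); 6 would allow up to 0.0365 m.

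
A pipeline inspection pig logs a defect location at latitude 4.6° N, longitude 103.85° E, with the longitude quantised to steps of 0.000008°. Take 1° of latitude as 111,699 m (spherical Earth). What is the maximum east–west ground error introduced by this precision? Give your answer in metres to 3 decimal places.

With a 0.000008° grid the true value lies within half a step, ±0.000008°/2 = ±4e-06°, of the stored one.
At latitude 4.6° a degree of longitude spans 111699 m × cos 4.6° = 111699 × 0.9968 ≈ 111339 m.
So at most 4e-06° × 111339 ≈ 0.445357 m east–west.

0.445 metres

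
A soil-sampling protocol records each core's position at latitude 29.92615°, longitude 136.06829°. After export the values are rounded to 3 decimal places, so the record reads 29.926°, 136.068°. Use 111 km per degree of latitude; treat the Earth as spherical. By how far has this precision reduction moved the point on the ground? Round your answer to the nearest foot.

107 feet

The latitude changed by +0.00015° and the longitude by +0.00029°.
North–south shift: 0.00015 × 111000 = 16.65 m.
E–W at 29.926°: 0.00029° × 111000 × cos 29.926° = 0.00029 × 111000 × 0.8667 ≈ 27.8981 m.
Distance: √(16.65² + 27.8981²) ≈ 32.4889 m.
In feet: 32.4889 m ÷ 0.3048 ≈ 106.59 ft.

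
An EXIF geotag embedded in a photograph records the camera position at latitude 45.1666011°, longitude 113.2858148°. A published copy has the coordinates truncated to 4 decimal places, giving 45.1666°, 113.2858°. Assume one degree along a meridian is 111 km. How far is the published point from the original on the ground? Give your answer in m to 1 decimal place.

The latitude changed by +0.0000011° and the longitude by +0.0000148°.
North–south shift: 0.0000011 × 111000 = 0.1221 m.
East–west at this latitude: 0.0000148° × 111000 × cos 45.1666° ≈ 0.0000148 × 78260.3 = 1.15825 m.
Combined displacement = (0.1221² + 1.15825²)^½ ≈ 1.16467 m.

1.2 m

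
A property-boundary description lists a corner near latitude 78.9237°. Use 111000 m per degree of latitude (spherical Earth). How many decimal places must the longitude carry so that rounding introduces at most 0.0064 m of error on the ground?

7

At 78.9237° one degree of longitude covers 111000 × cos 78.9237° ≈ 111000 × 0.1921 ≈ 21324.9 m.
N decimal places → at most half a unit in the last place, 0.5 × 10⁻ᴺ° = 21324.9/2 × 10⁻ᴺ m.
Need 0.5 × 21324.9 × 10⁻ᴺ ≤ 0.0064 → 10⁻ᴺ ≤ 6.002e-07, so N ≥ 6.22.
At 6 places the error can reach 0.0107 m, but 7 places keeps it to 0.00107 m.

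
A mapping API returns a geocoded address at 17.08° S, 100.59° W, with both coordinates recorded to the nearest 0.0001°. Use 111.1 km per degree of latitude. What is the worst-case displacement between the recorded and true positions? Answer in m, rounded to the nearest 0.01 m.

Rounding to 4 decimal places leaves each coordinate within ±5e-05° of the true value.
Latitude error → 5e-05 × 111100 = 5.555 m along the meridian.
E–W at 17.08°: 5e-05° × 111100 × cos 17.08° = 5e-05 × 111100 × 0.9559 ≈ 5.31 m.
Combining orthogonally: (5.555² + 5.31²)^½ ≈ 7.68467 m.

7.68 m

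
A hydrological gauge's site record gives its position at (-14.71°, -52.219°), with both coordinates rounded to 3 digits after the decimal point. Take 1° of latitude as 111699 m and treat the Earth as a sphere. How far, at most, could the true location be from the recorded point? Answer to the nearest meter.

78 meters

Rounding to 3 decimal places leaves each coordinate within ±0.0005° of the true value.
N–S: 0.0005° × 111699 m/° = 55.8495 m.
East–west component at 14.71°: 0.0005° × 111699 × cos 14.71° ≈ 0.0005 × 108038 ≈ 54.0189 m.
The two errors are perpendicular, so the maximum displacement is √(55.8495² + 54.0189²) ≈ 77.6995 m.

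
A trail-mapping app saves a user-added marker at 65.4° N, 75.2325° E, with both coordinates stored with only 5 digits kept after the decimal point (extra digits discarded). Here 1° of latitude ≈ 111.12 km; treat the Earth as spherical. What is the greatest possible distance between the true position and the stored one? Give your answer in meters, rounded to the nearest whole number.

1 meters

Truncating at 5 decimal places can drop up to a full unit in the last place, so each coordinate may be off by as much as 1e-05°.
N–S: 1e-05° × 111120 m/° = 1.1112 m.
East–west component at 65.4°: 1e-05° × 111120 × cos 65.4° ≈ 1e-05 × 46257.1 ≈ 0.462571 m.
The two errors are perpendicular, so the maximum displacement is √(1.1112² + 0.462571²) ≈ 1.20364 m.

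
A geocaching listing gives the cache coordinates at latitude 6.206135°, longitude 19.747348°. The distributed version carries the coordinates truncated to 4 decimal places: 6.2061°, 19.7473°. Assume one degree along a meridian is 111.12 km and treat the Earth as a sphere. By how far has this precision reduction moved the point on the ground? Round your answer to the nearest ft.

The latitude changed by +0.000035° and the longitude by +0.000048°.
N–S: 0.000035° × 111120 m/° = 3.8892 m.
E–W at 6.2061°: 0.000048° × 111120 × cos 6.2061° = 0.000048 × 111120 × 0.9941 ≈ 5.3025 m.
Distance: √(3.8892² + 5.3025²) ≈ 6.5759 m.
In feet: 6.5759 m ÷ 0.3048 ≈ 21.574 ft.

22 ft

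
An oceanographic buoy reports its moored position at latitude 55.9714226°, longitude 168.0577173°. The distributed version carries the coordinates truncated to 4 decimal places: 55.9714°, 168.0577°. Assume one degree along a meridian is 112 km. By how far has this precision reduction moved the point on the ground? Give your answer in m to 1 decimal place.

2.8 m

Δlat = 55.9714226 − 55.9714 = +0.0000226°; Δlon = 168.0577173 − 168.0577 = +0.0000173°.
North–south shift: 0.0000226 × 112000 = 2.5312 m.
East–west at this latitude: 0.0000173° × 112000 × cos 55.9714° ≈ 0.0000173 × 62675.9 = 1.08429 m.
Combined displacement = (2.5312² + 1.08429²)^½ ≈ 2.75366 m.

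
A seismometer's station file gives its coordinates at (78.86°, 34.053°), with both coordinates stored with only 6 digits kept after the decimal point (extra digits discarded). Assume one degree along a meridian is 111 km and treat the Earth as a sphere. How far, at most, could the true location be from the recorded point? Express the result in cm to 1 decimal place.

11.3 cm

Truncating at 6 decimal places can drop up to a full unit in the last place, so each coordinate may be off by as much as 1e-06°.
N–S: 1e-06° × 111000 m/° = 0.111 m.
Longitude error → 1e-06 × 111000 × cos 78.86° = 1e-06 × 111000 × 0.1932 ≈ 0.021446 m.
Worst case both components are at the extreme and orthogonal: √(0.111² + 0.021446²) ≈ 0.113053 m.
That is 0.113053 m = 11.305 cm.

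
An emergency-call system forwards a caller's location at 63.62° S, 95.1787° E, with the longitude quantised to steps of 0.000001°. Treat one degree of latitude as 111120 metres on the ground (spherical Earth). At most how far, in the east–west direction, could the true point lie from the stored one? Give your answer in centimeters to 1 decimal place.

With a 0.000001° grid the true value lies within half a step, ±0.000001°/2 = ±5e-07°, of the stored one.
At latitude 63.62° a degree of longitude spans 111120 m × cos 63.62° = 111120 × 0.4443 ≈ 49373.1 m.
Maximum E–W displacement: 5e-07 × 49373.1 = 0.0246866 m.
That is 0.0246866 m = 2.4687 cm.

2.5 centimeters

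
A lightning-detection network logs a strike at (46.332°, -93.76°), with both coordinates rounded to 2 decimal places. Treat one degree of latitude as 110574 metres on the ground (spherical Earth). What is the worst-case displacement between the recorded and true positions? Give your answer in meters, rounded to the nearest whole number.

Rounding to 2 decimal places leaves each coordinate within ±0.005° of the true value.
North–south component: 0.005° × 110574 = 552.87 m.
Longitude error → 0.005 × 110574 × cos 46.332° = 0.005 × 110574 × 0.6905 ≈ 381.745 m.
The two errors are perpendicular, so the maximum displacement is √(552.87² + 381.745²) ≈ 671.859 m.

672 meters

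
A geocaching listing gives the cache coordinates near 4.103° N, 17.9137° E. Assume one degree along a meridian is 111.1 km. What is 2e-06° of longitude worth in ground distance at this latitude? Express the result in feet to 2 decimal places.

0.73 feet

At 4.103° a degree of longitude is 111100 × cos 4.103° ≈ 110815 m, so 2e-06° corresponds to 0.221631 m.
In feet: 0.221631 m ÷ 0.3048 ≈ 0.72713 ft.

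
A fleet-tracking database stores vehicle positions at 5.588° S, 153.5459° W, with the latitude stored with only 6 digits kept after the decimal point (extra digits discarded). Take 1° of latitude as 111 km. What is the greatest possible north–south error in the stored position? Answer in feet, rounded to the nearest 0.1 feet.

0.4 feet

Truncating at 6 decimal places can drop up to a full unit in the last place, so the latitude may be off by as much as 1e-06°.
North–south distance: 1e-06° × 111000 m/° = 0.111 m.
Converting: 0.111 m × 3.2808 ft/m ≈ 0.36417 ft.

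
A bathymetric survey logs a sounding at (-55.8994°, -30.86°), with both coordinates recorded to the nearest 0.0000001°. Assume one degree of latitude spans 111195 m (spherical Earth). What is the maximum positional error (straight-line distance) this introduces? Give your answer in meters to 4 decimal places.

Rounding to 7 decimal places leaves each coordinate within ±5e-08° of the true value.
North–south component: 5e-08° × 111195 = 0.00555975 m.
Longitude error → 5e-08 × 111195 × cos 55.8994° = 5e-08 × 111195 × 0.5606 ≈ 0.00311706 m.
The two errors are perpendicular, so the maximum displacement is √(0.00555975² + 0.00311706²) ≈ 0.00637392 m.

0.0064 meters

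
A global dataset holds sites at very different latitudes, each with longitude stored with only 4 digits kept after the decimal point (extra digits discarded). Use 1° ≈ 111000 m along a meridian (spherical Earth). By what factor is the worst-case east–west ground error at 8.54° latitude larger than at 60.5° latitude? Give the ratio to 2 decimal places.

Truncating at 4 decimal places can drop up to a full unit in the last place, so the longitude may be off by as much as 0.0001°.
At 8.54°: 0.0001° × 111000 × cos 8.54° = 0.0001 × 111000 × 0.9889 ≈ 10.977 m.
Error at 60.5° = 0.0001° × 111000 × cos 60.5° ≈ 11.1 × 0.4924 = 5.4659 m.
Ratio: 10.977 / 5.4659 = cos 8.54° / cos 60.5° ≈ 2.0083.

2.01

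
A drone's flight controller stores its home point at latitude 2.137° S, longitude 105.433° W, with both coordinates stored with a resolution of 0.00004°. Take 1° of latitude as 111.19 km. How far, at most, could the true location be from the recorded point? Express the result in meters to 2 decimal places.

3.14 meters

With a 0.00004° grid the true value lies within half a step, ±0.00004°/2 = ±2e-05°, of the stored one.
Latitude error → 2e-05 × 111190 = 2.2238 m along the meridian.
Longitude error → 2e-05 × 111190 × cos 2.137° = 2e-05 × 111190 × 0.9993 ≈ 2.22225 m.
Combining orthogonally: (2.2238² + 2.22225²)^½ ≈ 3.14383 m.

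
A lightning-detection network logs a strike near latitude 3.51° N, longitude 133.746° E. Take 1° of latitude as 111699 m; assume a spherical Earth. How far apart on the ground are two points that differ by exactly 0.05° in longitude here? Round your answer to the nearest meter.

0.05° of longitude at 3.51° is 0.05 × 111699 × cos 3.51° ≈ 0.05 × 111489 = 5574.47 m.

5574 meters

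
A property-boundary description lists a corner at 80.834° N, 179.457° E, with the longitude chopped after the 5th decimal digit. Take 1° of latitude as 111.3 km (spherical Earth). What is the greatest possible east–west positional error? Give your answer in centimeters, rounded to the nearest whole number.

18 centimeters

Truncating at 5 decimal places can drop up to a full unit in the last place, so the longitude may be off by as much as 1e-05°.
Parallels shrink by cos φ, so at 80.834° a degree of longitude is 111300 × 0.1593 ≈ 17729.6 m.
East–west error: 1e-05° × 17729.6 m/° ≈ 0.177296 m.
That is 0.177296 m = 17.73 cm.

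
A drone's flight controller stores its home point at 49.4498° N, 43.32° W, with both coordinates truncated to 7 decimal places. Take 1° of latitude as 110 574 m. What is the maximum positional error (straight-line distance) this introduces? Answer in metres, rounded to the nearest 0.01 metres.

Truncating at 7 decimal places can drop up to a full unit in the last place, so each coordinate may be off by as much as 1e-07°.
N–S: 1e-07° × 110574 m/° = 0.0110574 m.
E–W at 49.4498°: 1e-07° × 110574 × cos 49.4498° = 1e-07 × 110574 × 0.6501 ≈ 0.00718857 m.
Worst case both components are at the extreme and orthogonal: √(0.0110574² + 0.00718857²) ≈ 0.0131887 m.

0.01 metres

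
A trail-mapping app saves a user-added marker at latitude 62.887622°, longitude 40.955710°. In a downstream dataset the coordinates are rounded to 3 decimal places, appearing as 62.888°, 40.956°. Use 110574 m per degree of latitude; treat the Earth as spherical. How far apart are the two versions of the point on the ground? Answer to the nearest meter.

The latitude changed by -0.000378° and the longitude by -0.000290°.
N–S: -0.000378° × 110574 m/° = -41.797 m.
East–west at this latitude: -0.000290° × 110574 × cos 62.888° ≈ -0.000290 × 50392 = -14.6137 m.
Hypotenuse of the two orthogonal shifts: √(41.797² + 14.6137²) = 44.2781 m.

44 meters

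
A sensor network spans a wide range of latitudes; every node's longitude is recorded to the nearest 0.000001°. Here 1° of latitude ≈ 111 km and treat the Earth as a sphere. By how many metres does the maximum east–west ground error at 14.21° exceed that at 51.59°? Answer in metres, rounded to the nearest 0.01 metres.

Rounding to 6 decimal places leaves the longitude within ±5e-07° of the true value.
Error at 14.21° = 5e-07° × 111000 × cos 14.21° ≈ 0.0555 × 0.9694 = 0.053802 m.
Error at 51.59° = 5e-07° × 111000 × cos 51.59° ≈ 0.0555 × 0.6213 = 0.034481 m.
Difference: 0.053802 − 0.034481 = 0.019321 m.

0.02 metres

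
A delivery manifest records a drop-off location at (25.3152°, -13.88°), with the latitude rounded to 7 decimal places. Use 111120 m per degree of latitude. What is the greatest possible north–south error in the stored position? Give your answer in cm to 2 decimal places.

Rounding to 7 decimal places leaves the latitude within ±5e-08° of the true value.
Along the meridian that is 5e-08° × 111120 m/° = 0.005556 m.
That is 0.005556 m = 0.5556 cm.

0.56 cm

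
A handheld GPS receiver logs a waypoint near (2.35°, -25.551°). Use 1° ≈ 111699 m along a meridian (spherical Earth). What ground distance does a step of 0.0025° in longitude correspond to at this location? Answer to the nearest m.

At 2.35° a degree of longitude is 111699 × cos 2.35° ≈ 111605 m, so 0.0025° corresponds to 279.013 m.

279 m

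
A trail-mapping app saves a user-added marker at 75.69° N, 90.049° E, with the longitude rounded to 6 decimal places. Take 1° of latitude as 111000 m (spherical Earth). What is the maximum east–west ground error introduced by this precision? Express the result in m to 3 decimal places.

0.014 m

Rounding to 6 decimal places leaves the longitude within ±5e-07° of the true value.
One degree of longitude at 75.69° is 111000 × cos 75.69° ≈ 111000 × 0.2472 = 27435.7 m.
East–west error: 5e-07° × 27435.7 m/° ≈ 0.0137178 m.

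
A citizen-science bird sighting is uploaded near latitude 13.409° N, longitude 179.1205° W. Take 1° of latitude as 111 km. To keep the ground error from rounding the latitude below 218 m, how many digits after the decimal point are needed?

3

One degree of latitude covers 111000 m.
Rounding to N decimal places gives at most 0.5 × 10⁻ᴺ degrees of error, i.e. 0.5 × 10⁻ᴺ × 111000 m.
Need 0.5 × 111000 × 10⁻ᴺ ≤ 218 → 10⁻ᴺ ≤ 3.928e-03, so N ≥ 2.41.
So 3 decimal places suffice (55.5 m); 2 would allow up to 555 m.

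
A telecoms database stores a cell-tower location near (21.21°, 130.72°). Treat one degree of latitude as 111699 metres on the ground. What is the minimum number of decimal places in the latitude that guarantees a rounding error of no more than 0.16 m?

6

One degree of latitude covers 111699 m.
Rounding to N decimal places gives at most 0.5 × 10⁻ᴺ degrees of error, i.e. 0.5 × 10⁻ᴺ × 111699 m.
Need 0.5 × 111699 × 10⁻ᴺ ≤ 0.16 → 10⁻ᴺ ≤ 2.865e-06, so N ≥ 5.54.
N = 5 would give 0.558 m (too coarse); N = 6 gives 0.0558 m ≤ 0.16 m.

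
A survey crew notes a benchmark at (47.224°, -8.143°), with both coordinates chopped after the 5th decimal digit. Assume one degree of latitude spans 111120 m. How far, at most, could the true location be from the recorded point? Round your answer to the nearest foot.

Truncating at 5 decimal places can drop up to a full unit in the last place, so each coordinate may be off by as much as 1e-05°.
Latitude error → 1e-05 × 111120 = 1.1112 m along the meridian.
E–W at 47.224°: 1e-05° × 111120 × cos 47.224° = 1e-05 × 111120 × 0.6791 ≈ 0.754654 m.
Combining orthogonally: (1.1112² + 0.754654²)^½ ≈ 1.34323 m.
Converting: 1.34323 m × 3.2808 ft/m ≈ 4.4069 ft.

4 feet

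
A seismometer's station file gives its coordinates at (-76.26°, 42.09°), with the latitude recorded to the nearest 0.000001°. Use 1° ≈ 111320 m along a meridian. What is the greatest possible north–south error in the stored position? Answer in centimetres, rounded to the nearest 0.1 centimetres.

Rounding to 6 decimal places leaves the latitude within ±5e-07° of the true value.
Along the meridian that is 5e-07° × 111320 m/° = 0.05566 m.
That is 0.05566 m = 5.566 cm.

5.6 centimetres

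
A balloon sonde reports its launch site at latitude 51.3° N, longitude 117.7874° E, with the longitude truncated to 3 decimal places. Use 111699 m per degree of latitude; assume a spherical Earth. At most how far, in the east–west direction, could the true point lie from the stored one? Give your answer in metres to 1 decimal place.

69.8 metres

Truncating at 3 decimal places can drop up to a full unit in the last place, so the longitude may be off by as much as 0.001°.
Parallels shrink by cos φ, so at 51.3° a degree of longitude is 111699 × 0.6252 ≈ 69839 m.
East–west error: 0.001° × 69839 m/° ≈ 69.839 m.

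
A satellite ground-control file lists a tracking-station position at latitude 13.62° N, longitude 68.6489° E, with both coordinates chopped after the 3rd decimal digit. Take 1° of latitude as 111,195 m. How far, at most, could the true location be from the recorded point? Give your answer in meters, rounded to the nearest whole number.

155 meters

Truncating at 3 decimal places can drop up to a full unit in the last place, so each coordinate may be off by as much as 0.001°.
N–S: 0.001° × 111195 m/° = 111.195 m.
East–west component at 13.62°: 0.001° × 111195 × cos 13.62° ≈ 0.001 × 108068 ≈ 108.068 m.
Worst case both components are at the extreme and orthogonal: √(111.195² + 108.068²) ≈ 155.058 m.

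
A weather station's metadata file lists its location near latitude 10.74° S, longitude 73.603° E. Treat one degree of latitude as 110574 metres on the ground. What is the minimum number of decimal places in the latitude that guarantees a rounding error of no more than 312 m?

3 decimal places

One degree of latitude covers 110574 m.
With N decimal places the half-ulp bound is 0.5·10⁻ᴺ°, or 0.5·10⁻ᴺ × 110574 m on the ground.
Setting 55287 × 10⁻ᴺ ≤ 312 gives 10ᴺ ≥ 177.2, i.e. N ≥ 2.25.
So 3 decimal places suffice (55.3 m); 2 would allow up to 553 m.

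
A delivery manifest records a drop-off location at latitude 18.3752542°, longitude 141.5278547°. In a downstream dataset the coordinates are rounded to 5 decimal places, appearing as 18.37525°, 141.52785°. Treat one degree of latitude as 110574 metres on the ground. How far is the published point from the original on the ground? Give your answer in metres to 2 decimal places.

Δlat = 18.3752542 − 18.37525 = +0.0000042°; Δlon = 141.5278547 − 141.52785 = +0.0000047°.
N–S: 0.0000042° × 110574 m/° = 0.464411 m.
East–west at this latitude: 0.0000047° × 110574 × cos 18.3753° ≈ 0.0000047 × 104936 = 0.4932 m.
Hypotenuse of the two orthogonal shifts: √(0.464411² + 0.4932²) = 0.677439 m.

0.68 metres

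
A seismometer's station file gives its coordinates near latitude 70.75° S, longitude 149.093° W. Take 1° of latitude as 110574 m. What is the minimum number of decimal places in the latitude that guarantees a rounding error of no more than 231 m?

One degree of latitude covers 110574 m.
N decimal places → at most half a unit in the last place, 0.5 × 10⁻ᴺ° = 110574/2 × 10⁻ᴺ m.
Setting 55287 × 10⁻ᴺ ≤ 231 gives 10ᴺ ≥ 239.3, i.e. N ≥ 2.38.
So 3 decimal places suffice (55.3 m); 2 would allow up to 553 m.

3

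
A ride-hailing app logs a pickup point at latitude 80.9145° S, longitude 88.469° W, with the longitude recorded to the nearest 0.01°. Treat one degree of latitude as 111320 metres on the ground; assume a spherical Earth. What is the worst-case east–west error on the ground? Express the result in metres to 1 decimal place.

87.9 metres

Rounding to 2 decimal places leaves the longitude within ±0.005° of the true value.
Parallels shrink by cos φ, so at 80.9145° a degree of longitude is 111320 × 0.1579 ≈ 17578.3 m.
Maximum E–W displacement: 0.005 × 17578.3 = 87.8917 m.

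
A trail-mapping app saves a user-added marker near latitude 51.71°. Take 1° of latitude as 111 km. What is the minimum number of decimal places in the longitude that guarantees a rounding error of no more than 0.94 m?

5 decimal places

At 51.71° one degree of longitude covers 111000 × cos 51.71° ≈ 111000 × 0.6196 ≈ 68780.3 m.
With N decimal places the half-ulp bound is 0.5·10⁻ᴺ°, or 0.5·10⁻ᴺ × 68780.3 m on the ground.
Setting 34390.1 × 10⁻ᴺ ≤ 0.94 gives 10ᴺ ≥ 3.659e+04, i.e. N ≥ 4.56.
At 4 places the error can reach 3.44 m, but 5 places keeps it to 0.344 m.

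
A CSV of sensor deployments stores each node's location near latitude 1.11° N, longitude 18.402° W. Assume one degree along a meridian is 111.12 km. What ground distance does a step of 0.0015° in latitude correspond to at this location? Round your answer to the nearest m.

167 m

Along a meridian 0.0015° is 0.0015 × 111120 = 166.68 m.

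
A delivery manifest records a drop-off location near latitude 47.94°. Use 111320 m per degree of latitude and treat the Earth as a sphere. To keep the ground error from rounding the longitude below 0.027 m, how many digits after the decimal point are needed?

7 decimal places

At 47.94° one degree of longitude covers 111320 × cos 47.94° ≈ 111320 × 0.6699 ≈ 74574.2 m.
N decimal places → at most half a unit in the last place, 0.5 × 10⁻ᴺ° = 74574.2/2 × 10⁻ᴺ m.
Need 0.5 × 74574.2 × 10⁻ᴺ ≤ 0.027 → 10⁻ᴺ ≤ 7.241e-07, so N ≥ 6.14.
N = 6 would give 0.0373 m (too coarse); N = 7 gives 0.00373 m ≤ 0.027 m.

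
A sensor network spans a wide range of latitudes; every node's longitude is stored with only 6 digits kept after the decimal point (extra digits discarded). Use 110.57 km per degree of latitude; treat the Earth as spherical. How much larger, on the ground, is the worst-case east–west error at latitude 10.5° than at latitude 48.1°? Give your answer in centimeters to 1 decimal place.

3.5 centimeters

Truncating at 6 decimal places can drop up to a full unit in the last place, so the longitude may be off by as much as 1e-06°.
At 10.5°: 1e-06° × 110570 × cos 10.5° = 1e-06 × 110570 × 0.9833 ≈ 0.10872 m.
At 48.1°: 1e-06° × 110570 × cos 48.1° = 1e-06 × 110570 × 0.6678 ≈ 0.073842 m.
Difference: 0.10872 − 0.073842 = 0.034876 m.
That is 0.0348762 m = 3.4876 cm.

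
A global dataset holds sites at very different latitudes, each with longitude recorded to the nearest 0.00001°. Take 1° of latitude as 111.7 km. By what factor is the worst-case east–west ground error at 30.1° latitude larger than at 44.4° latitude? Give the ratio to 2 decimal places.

1.21

Rounding to 5 decimal places leaves the longitude within ±5e-06° of the true value.
Error at 30.1° = 5e-06° × 111700 × cos 30.1° ≈ 0.5585 × 0.8652 = 0.48319 m.
Error at 44.4° = 5e-06° × 111700 × cos 44.4° ≈ 0.5585 × 0.7145 = 0.39903 m.
The ratio reduces to cos 30.1° / cos 44.4° = 0.8652/0.7145 ≈ 1.2109.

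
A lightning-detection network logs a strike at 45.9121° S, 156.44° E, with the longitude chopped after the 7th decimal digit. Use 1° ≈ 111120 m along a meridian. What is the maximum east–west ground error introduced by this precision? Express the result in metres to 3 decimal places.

Truncating at 7 decimal places can drop up to a full unit in the last place, so the longitude may be off by as much as 1e-07°.
One degree of longitude at 45.9121° is 111120 × cos 45.9121° ≈ 111120 × 0.6958 = 77313 m.
East–west error: 1e-07° × 77313 m/° ≈ 0.0077313 m.

0.008 metres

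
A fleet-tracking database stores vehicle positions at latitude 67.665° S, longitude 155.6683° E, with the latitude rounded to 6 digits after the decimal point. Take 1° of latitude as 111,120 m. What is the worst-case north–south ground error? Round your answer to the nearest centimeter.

6 centimeters

Rounding to 6 decimal places leaves the latitude within ±5e-07° of the true value.
Along the meridian that is 5e-07° × 111120 m/° = 0.05556 m.
That is 0.05556 m = 5.556 cm.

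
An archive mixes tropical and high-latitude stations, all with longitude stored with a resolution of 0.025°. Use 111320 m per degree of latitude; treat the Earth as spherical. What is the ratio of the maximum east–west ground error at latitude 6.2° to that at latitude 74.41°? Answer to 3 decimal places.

With a 0.025° grid the true value lies within half a step, ±0.025°/2 = ±0.0125°, of the stored one.
At 6.2°: 0.0125° × 111320 × cos 6.2° = 0.0125 × 111320 × 0.9942 ≈ 1383.4 m.
At 74.41°: 0.0125° × 111320 × cos 74.41° = 0.0125 × 111320 × 0.2688 ≈ 373.97 m.
Ratio: 1383.4 / 373.97 = cos 6.2° / cos 74.41° ≈ 3.6991.

3.699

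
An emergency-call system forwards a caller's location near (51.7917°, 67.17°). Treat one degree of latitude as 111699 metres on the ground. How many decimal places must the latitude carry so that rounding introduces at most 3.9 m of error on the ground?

5 decimal places

One degree of latitude covers 111699 m.
With N decimal places the half-ulp bound is 0.5·10⁻ᴺ°, or 0.5·10⁻ᴺ × 111699 m on the ground.
Setting 55849.5 × 10⁻ᴺ ≤ 3.9 gives 10ᴺ ≥ 1.432e+04, i.e. N ≥ 4.16.
N = 4 would give 5.58 m (too coarse); N = 5 gives 0.558 m ≤ 3.9 m.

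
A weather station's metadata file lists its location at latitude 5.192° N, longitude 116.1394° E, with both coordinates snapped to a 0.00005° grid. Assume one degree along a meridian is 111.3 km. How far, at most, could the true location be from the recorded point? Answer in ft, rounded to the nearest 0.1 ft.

12.9 ft

With a 0.00005° grid the true value lies within half a step, ±0.00005°/2 = ±2.5e-05°, of the stored one.
North–south component: 2.5e-05° × 111300 = 2.7825 m.
East–west component at 5.192°: 2.5e-05° × 111300 × cos 5.192° ≈ 2.5e-05 × 110843 ≈ 2.77108 m.
Worst case both components are at the extreme and orthogonal: √(2.7825² + 2.77108²) ≈ 3.92698 m.
In feet: 3.92698 m ÷ 0.3048 ≈ 12.884 ft.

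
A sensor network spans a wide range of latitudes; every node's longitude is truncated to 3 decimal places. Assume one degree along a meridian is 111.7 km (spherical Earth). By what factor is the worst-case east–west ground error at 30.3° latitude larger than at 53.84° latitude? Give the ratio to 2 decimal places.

Truncating at 3 decimal places can drop up to a full unit in the last place, so the longitude may be off by as much as 0.001°.
Error at 30.3° = 0.001° × 111700 × cos 30.3° ≈ 111.7 × 0.8634 = 96.441 m.
Error at 53.84° = 0.001° × 111700 × cos 53.84° ≈ 111.7 × 0.5900 = 65.908 m.
Ratio: 96.441 / 65.908 = cos 30.3° / cos 53.84° ≈ 1.4633.

1.46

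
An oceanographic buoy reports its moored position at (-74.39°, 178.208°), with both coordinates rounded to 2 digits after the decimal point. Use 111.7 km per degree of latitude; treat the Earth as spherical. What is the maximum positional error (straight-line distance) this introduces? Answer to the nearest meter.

578 meters

Rounding to 2 decimal places leaves each coordinate within ±0.005° of the true value.
North–south component: 0.005° × 111700 = 558.5 m.
Longitude error → 0.005 × 111700 × cos 74.39° = 0.005 × 111700 × 0.2691 ≈ 150.286 m.
The two errors are perpendicular, so the maximum displacement is √(558.5² + 150.286²) ≈ 578.367 m.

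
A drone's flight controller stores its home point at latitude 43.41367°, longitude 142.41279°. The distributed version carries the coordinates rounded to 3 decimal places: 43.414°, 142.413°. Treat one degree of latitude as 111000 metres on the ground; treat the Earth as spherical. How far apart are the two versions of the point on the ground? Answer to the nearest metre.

Δlat = 43.41367 − 43.414 = -0.00033°; Δlon = 142.41279 − 142.413 = -0.00021°.
North–south shift: -0.00033 × 111000 = -36.63 m.
East–west at this latitude: -0.00021° × 111000 × cos 43.414° ≈ -0.00021 × 80631.2 = -16.9325 m.
Distance: √(36.63² + 16.9325²) ≈ 40.3543 m.

40 metres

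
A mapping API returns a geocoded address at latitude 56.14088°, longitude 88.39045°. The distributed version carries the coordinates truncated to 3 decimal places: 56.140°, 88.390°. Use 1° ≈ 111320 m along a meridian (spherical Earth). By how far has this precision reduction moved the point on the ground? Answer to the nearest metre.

The latitude changed by +0.00088° and the longitude by +0.00045°.
North–south shift: 0.00088 × 111320 = 97.9616 m.
E–W at 56.14°: 0.00045° × 111320 × cos 56.14° = 0.00045 × 111320 × 0.5572 ≈ 27.9106 m.
Distance: √(97.9616² + 27.9106²) ≈ 101.86 m.

102 metres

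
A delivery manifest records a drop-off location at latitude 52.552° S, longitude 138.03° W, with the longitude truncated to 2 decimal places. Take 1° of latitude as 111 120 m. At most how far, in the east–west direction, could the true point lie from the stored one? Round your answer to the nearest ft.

Truncating at 2 decimal places can drop up to a full unit in the last place, so the longitude may be off by as much as 0.01°.
One degree of longitude at 52.552° is 111120 × cos 52.552° ≈ 111120 × 0.6080 = 67565.5 m.
Maximum E–W displacement: 0.01 × 67565.5 = 675.655 m.
Converting: 675.655 m × 3.2808 ft/m ≈ 2216.7 ft.

2217 ft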